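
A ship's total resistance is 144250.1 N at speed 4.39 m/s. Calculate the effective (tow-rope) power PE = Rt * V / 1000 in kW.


Formula: PE = Rt * V / 1000 (kW)
Step 1 — PE (W) = 144250.1 * 4.39 = 633257.939 W
Step 2 — PE (kW) = 633257.939 / 1000 ≈ 633.26 kW (5 s.f.)

633.26 kW


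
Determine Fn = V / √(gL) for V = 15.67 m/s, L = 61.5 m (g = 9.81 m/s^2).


Formula: Fn = V / sqrt(g * L)
Step 1 — g * L = 9.81 * 61.5 = 603.315
Step 2 — sqrt(g * L) = sqrt(603.315) = 24.562471
Step 3 — Fn = 15.67 / 24.562471 ≈ 0.63797 (5 s.f.)

0.63797


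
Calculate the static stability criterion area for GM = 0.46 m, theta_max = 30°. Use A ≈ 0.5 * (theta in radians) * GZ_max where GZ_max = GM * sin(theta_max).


Formula: GZ_max = GM * sin(theta); Area = 0.5 * theta_rad * GZ_max
Step 1 — GZ_max = 0.46 * sin(30°) = 0.46 * 0.5 = 0.23 m
Step 2 — theta_rad = 30 * pi/180 = 0.523599 rad
Step 3 — Area = 0.5 * 0.523599 * 0.23 ≈ 0.060214 m·rad (5 s.f.)

0.060214 m·rad


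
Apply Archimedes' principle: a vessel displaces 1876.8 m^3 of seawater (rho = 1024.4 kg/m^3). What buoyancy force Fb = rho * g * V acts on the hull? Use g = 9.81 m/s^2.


Formula: Fb = rho * g * V
Substituting: Fb = 1024.4 * 9.81 * 1876.8
Intermediate: 1024.4 * 9.81 = 10049.364
Result: Fb = 10049.364 * 1876.8 ≈ 18861000 N (5 s.f.)

18861000 N


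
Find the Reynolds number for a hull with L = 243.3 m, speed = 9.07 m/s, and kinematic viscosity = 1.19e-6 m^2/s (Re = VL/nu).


Formula: Re = V * L / nu
Step 1 — V * L = 9.07 * 243.3 = 2206.731 m^2/s
Step 2 — Re = 2206.731 / 1.19e-6 = 1.85e+09

1.85e+09


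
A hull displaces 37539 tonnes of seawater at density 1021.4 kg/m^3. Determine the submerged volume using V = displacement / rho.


Formula: V = mass / rho
Step 1 — convert tonnes to kg: 37539 t * 1000 = 37539000 kg
Step 2 — V = 37539000 / 1021.4 ≈ 36752 m^3 (5 s.f.)

36752 m^3


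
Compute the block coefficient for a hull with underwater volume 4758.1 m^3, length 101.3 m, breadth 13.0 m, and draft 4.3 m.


Formula: Cb = V / (L * B * T)
Step 1 — L * B * T = 101.3 * 13.0 * 4.3 = 5662.67 m^3
Step 2 — Cb = 4758.1 / 5662.67 ≈ 0.84026 (5 s.f.)

0.84026


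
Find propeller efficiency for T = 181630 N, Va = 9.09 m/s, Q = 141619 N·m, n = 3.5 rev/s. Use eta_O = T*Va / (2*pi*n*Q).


Formula: eta = T * Va / (2 * pi * n * Q)
Step 1 — numerator = T * Va = 181630 * 9.09 = 1651016.7
Step 2 — 2 * pi * n = 2 * pi * 3.5 = 21.991149
Step 3 — denominator = 21.991149 * 141619 = 3114364.53
Step 4 — eta = 1651016.7 / 3114364.53 ≈ 0.53013 (5 s.f.)

0.53013


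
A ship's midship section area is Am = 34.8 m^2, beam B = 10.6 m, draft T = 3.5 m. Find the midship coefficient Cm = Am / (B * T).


Formula: Cm = Am / (B * T)
Step 1 — B * T = 10.6 * 3.5 = 37.1 m^2
Step 2 — Cm = 34.8 / 37.1 ≈ 0.93801 (5 s.f.)

0.93801


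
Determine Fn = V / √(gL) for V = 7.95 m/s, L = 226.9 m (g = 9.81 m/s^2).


Formula: Fn = V / sqrt(g * L)
Step 1 — g * L = 9.81 * 226.9 = 2225.889
Step 2 — sqrt(g * L) = sqrt(2225.889) = 47.179328
Step 3 — Fn = 7.95 / 47.179328 ≈ 0.16851 (5 s.f.)

0.16851


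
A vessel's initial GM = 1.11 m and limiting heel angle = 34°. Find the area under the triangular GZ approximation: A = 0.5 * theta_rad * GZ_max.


Formula: GZ_max = GM * sin(theta); Area = 0.5 * theta_rad * GZ_max
Step 1 — GZ_max = 1.11 * sin(34°) = 1.11 * 0.559193 = 0.620704 m
Step 2 — theta_rad = 34 * pi/180 = 0.593412 rad
Step 3 — Area = 0.5 * 0.593412 * 0.620704 ≈ 0.18417 m·rad (5 s.f.)

0.18417 m·rad


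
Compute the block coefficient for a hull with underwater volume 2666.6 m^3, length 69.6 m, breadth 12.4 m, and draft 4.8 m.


Formula: Cb = V / (L * B * T)
Step 1 — L * B * T = 69.6 * 12.4 * 4.8 = 4142.592 m^3
Step 2 — Cb = 2666.6 / 4142.592 ≈ 0.64370 (5 s.f.)

0.64370


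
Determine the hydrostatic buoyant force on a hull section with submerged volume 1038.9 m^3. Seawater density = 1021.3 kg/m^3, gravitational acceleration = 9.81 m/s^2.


Formula: Fb = rho * g * V
Substituting: Fb = 1021.3 * 9.81 * 1038.9
Intermediate: 1021.3 * 9.81 = 10018.953
Result: Fb = 10018.953 * 1038.9 ≈ 10409000 N (5 s.f.)

10409000 N


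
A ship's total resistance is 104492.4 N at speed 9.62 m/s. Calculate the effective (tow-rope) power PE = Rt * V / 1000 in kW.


Formula: PE = Rt * V / 1000 (kW)
Step 1 — PE (W) = 104492.4 * 9.62 = 1005216.888 W
Step 2 — PE (kW) = 1005216.888 / 1000 ≈ 1005.2 kW (5 s.f.)

1005.2 kW


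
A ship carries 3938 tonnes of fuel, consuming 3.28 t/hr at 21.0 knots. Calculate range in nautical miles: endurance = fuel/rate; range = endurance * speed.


Formula: endurance = fuel / rate; range = endurance * speed
Step 1 — endurance = 3938 / 3.28 = 1200.6098 hours
Step 2 — range = 1200.6098 * 21.0 ≈ 25213 nautical miles (5 s.f.)

25213 NM


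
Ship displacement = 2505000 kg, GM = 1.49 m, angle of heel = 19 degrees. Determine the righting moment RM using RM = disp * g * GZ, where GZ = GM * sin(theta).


Formula: GZ = GM * sin(theta); RM = disp * g * GZ
Step 1 — GZ = 1.49 * sin(19°) = 1.49 * 0.325568 = 0.485096 m
Step 2 — RM = 2505000 * 9.81 * 0.485096 ≈ 11921000 N·m (5 s.f.)

11921000 N·m


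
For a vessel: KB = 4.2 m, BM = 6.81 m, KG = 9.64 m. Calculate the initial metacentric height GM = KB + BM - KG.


Formula: GM = KB + BM - KG
Step 1 — KM = KB + BM = 4.2 + 6.81 = 11.01 m
Step 2 — GM = KM - KG = 11.01 - 9.64 = 1.37 m

1.37 m


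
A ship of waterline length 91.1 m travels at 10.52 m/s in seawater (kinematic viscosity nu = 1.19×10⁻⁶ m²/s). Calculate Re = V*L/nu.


Formula: Re = V * L / nu
Step 1 — V * L = 10.52 * 91.1 = 958.372 m^2/s
Step 2 — Re = 958.372 / 1.19e-6 = 8.05e+08

8.05e+08


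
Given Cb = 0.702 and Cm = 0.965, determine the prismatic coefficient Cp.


Formula: Cp = Cb / Cm
Substituting: Cp = 0.702 / 0.965
Result: Cp ≈ 0.72746 (5 s.f.)

0.72746


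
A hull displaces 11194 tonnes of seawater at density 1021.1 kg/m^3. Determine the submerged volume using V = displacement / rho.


Formula: V = mass / rho
Step 1 — convert tonnes to kg: 11194 t * 1000 = 11194000 kg
Step 2 — V = 11194000 / 1021.1 ≈ 10963 m^3 (5 s.f.)

10963 m^3


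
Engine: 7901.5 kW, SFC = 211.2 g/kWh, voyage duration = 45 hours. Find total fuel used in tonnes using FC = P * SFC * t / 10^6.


Formula: FC (tonnes) = P * SFC * t / 1,000,000
Step 1 — P * SFC * t = 7901.5 * 211.2 * 45 = 75095856.0 g
Step 2 — FC (tonnes) = 75095856.0 / 1,000,000 ≈ 75.096 tonnes (5 s.f.)

75.096 tonnes


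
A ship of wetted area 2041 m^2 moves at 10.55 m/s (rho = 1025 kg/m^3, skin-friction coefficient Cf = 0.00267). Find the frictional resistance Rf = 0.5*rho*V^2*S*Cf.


Formula: Rf = 0.5 * rho * V^2 * S * Cf
Step 1 — V^2 = 10.55^2 = 111.3025
Step 2 — 0.5 * rho * V^2 = 0.5 * 1025 * 111.3025 = 57042.53125
Step 3 — Rf = 57042.53125 * 2041 * 0.00267 ≈ 310850 N (5 s.f.)

310850 N


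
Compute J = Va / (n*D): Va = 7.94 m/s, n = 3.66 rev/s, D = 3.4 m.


Formula: J = Va / (n * D)
Step 1 — n * D = 3.66 * 3.4 = 12.444
Step 2 — J = 7.94 / 12.444 ≈ 0.63806 (5 s.f.)

0.63806


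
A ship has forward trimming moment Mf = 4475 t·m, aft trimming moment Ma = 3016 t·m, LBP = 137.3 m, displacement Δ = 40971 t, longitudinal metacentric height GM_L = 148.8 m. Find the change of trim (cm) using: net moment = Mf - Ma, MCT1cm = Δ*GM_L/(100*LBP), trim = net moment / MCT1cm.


Formula: net trimming moment = Mf - Ma; MCT1cm = Δ*GM_L/(100*LBP); trim = net moment / MCT1cm
Step 1 — net trimming moment = 4475 - 3016 = 1459 t·m
Step 2 — MCT1cm = 40971 * 148.8 / (100 * 137.3) = 444.0266 t·m/cm
Step 3 — trim = 1459 / 444.0266 ≈ 3.2858 cm (5 s.f.)

3.2858 cm


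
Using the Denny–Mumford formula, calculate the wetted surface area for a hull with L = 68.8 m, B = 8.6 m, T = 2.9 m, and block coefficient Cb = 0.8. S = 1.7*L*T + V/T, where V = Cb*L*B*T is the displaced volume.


Formula: S = 1.7*L*T + V/T with V = Cb*L*B*T, i.e. S = L * (1.7*T + Cb*B)
Step 1 — 1.7*T = 1.7 * 2.9 = 4.93 m
Step 2 — Cb*B = 0.8 * 8.6 = 6.88 m
Step 3 — 1.7*T + Cb*B = 4.93 + 6.88 = 11.81 m
Step 4 — S = 68.8 * 11.81 ≈ 812.53 m^2 (5 s.f.)

812.53 m^2


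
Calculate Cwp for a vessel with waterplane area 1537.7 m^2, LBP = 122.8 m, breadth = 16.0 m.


Formula: Cwp = Aw / (L * B)
Step 1 — L * B = 122.8 * 16.0 = 1964.8 m^2
Step 2 — Cwp = 1537.7 / 1964.8 ≈ 0.78262 (5 s.f.)

0.78262


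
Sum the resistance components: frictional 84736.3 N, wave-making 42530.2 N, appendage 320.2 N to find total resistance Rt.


Formula: Rt = Rf + Rw + Ra
Substituting: Rt = 84736.3 + 42530.2 + 320.2
Result: Rt = 127586.7 N

127586.7 N


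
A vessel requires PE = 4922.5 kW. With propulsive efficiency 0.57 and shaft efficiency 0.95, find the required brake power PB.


Formula: PB = PE / (eta_D * eta_S)
Step 1 — combined efficiency = eta_D * eta_S = 0.57 * 0.95 = 0.5415
Step 2 — PB = 4922.5 / 0.5415 ≈ 9090.5 kW (5 s.f.)

9090.5 kW


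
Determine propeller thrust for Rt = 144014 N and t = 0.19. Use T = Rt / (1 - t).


Formula: T = Rt / (1 - t)
Step 1 — (1 - t) = 1 - 0.19 = 0.81
Step 2 — T = 144014 / 0.81 ≈ 177800 N (5 s.f.)

177800 N


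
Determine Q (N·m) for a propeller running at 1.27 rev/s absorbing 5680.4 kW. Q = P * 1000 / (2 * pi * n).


Formula: Q = P_W / (2 * pi * n)
Step 1 — P_W = 5680.4 kW * 1000 = 5680400.0 W
Step 2 — 2 * pi * n = 2 * pi * 1.27 = 7.979645
Step 3 — Q = 5680400.0 / 7.979645 ≈ 711860 N·m (5 s.f.)

711860 N·m


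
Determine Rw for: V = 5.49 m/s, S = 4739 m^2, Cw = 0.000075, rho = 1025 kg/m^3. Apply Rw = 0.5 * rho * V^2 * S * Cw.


Formula: Rw = 0.5 * rho * V^2 * S * Cw
Step 1 — V^2 = 5.49^2 = 30.1401
Step 2 — 0.5 * rho * V^2 = 0.5 * 1025 * 30.1401 = 15446.80125
Step 3 — Rw = 15446.80125 * 4739 * 0.000075 ≈ 5490.2 N (5 s.f.)

5490.2 N


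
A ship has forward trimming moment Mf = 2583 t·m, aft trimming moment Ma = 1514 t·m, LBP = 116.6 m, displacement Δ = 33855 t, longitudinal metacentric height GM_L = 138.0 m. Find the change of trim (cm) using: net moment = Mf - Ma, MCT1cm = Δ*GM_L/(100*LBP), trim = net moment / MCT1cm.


Formula: net trimming moment = Mf - Ma; MCT1cm = Δ*GM_L/(100*LBP); trim = net moment / MCT1cm
Step 1 — net trimming moment = 2583 - 1514 = 1069 t·m
Step 2 — MCT1cm = 33855 * 138.0 / (100 * 116.6) = 400.6852 t·m/cm
Step 3 — trim = 1069 / 400.6852 ≈ 2.6679 cm (5 s.f.)

2.6679 cm


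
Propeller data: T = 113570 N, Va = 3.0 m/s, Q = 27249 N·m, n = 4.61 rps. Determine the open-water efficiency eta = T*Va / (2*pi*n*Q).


Formula: eta = T * Va / (2 * pi * n * Q)
Step 1 — numerator = T * Va = 113570 * 3.0 = 340710.0
Step 2 — 2 * pi * n = 2 * pi * 4.61 = 28.965484
Step 3 — denominator = 28.965484 * 27249 = 789280.47
Step 4 — eta = 340710.0 / 789280.47 ≈ 0.43167 (5 s.f.)

0.43167


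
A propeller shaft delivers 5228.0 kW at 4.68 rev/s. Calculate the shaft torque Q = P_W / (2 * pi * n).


Formula: Q = P_W / (2 * pi * n)
Step 1 — P_W = 5228.0 kW * 1000 = 5228000.0 W
Step 2 — 2 * pi * n = 2 * pi * 4.68 = 29.405307
Step 3 — Q = 5228000.0 / 29.405307 ≈ 177790 N·m (5 s.f.)

177790 N·m


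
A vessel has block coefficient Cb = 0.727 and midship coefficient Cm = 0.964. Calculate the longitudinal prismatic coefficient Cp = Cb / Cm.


Formula: Cp = Cb / Cm
Substituting: Cp = 0.727 / 0.964
Result: Cp ≈ 0.75415 (5 s.f.)

0.75415


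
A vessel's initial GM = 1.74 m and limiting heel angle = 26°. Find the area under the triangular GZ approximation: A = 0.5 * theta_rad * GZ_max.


Formula: GZ_max = GM * sin(theta); Area = 0.5 * theta_rad * GZ_max
Step 1 — GZ_max = 1.74 * sin(26°) = 1.74 * 0.438371 = 0.762766 m
Step 2 — theta_rad = 26 * pi/180 = 0.453786 rad
Step 3 — Area = 0.5 * 0.453786 * 0.762766 ≈ 0.17307 m·rad (5 s.f.)

0.17307 m·rad


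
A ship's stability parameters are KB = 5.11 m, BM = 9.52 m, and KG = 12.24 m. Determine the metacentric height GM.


Formula: GM = KB + BM - KG
Step 1 — KM = KB + BM = 5.11 + 9.52 = 14.63 m
Step 2 — GM = KM - KG = 14.63 - 12.24 = 2.39 m

2.39 m


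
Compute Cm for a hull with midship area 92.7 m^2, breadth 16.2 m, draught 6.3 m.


Formula: Cm = Am / (B * T)
Step 1 — B * T = 16.2 * 6.3 = 102.06 m^2
Step 2 — Cm = 92.7 / 102.06 ≈ 0.90829 (5 s.f.)

0.90829


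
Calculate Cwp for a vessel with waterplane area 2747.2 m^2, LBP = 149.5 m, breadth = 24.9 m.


Formula: Cwp = Aw / (L * B)
Step 1 — L * B = 149.5 * 24.9 = 3722.55 m^2
Step 2 — Cwp = 2747.2 / 3722.55 ≈ 0.73799 (5 s.f.)

0.73799


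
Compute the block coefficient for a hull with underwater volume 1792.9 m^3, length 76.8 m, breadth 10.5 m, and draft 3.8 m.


Formula: Cb = V / (L * B * T)
Step 1 — L * B * T = 76.8 * 10.5 * 3.8 = 3064.32 m^3
Step 2 — Cb = 1792.9 / 3064.32 ≈ 0.58509 (5 s.f.)

0.58509


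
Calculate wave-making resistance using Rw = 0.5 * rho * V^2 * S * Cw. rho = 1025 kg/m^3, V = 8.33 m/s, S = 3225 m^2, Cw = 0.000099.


Formula: Rw = 0.5 * rho * V^2 * S * Cw
Step 1 — V^2 = 8.33^2 = 69.3889
Step 2 — 0.5 * rho * V^2 = 0.5 * 1025 * 69.3889 = 35561.81125
Step 3 — Rw = 35561.81125 * 3225 * 0.000099 ≈ 11354 N (5 s.f.)

11354 N


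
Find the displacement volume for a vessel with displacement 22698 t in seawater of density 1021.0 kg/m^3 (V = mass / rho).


Formula: V = mass / rho
Step 1 — convert tonnes to kg: 22698 t * 1000 = 22698000 kg
Step 2 — V = 22698000 / 1021.0 ≈ 22231 m^3 (5 s.f.)

22231 m^3


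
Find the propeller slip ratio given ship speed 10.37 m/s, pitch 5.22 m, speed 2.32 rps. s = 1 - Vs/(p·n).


Formula: s = 1 - Vs / (p * n)
Step 1 — p * n = 5.22 * 2.32 = 12.1104
Step 2 — Vs / (p*n) = 10.37 / 12.1104 = 0.856289 (6 d.p.)
Step 3 — s = 1 - 0.856289 = 0.143711

0.143711


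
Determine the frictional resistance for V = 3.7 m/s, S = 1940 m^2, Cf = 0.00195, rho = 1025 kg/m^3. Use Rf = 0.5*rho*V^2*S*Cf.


Formula: Rf = 0.5 * rho * V^2 * S * Cf
Step 1 — V^2 = 3.7^2 = 13.69
Step 2 — 0.5 * rho * V^2 = 0.5 * 1025 * 13.69 = 7016.125
Step 3 — Rf = 7016.125 * 1940 * 0.00195 ≈ 26542 N (5 s.f.)

26542 N


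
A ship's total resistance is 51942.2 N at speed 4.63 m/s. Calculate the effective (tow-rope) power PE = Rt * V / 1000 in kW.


Formula: PE = Rt * V / 1000 (kW)
Step 1 — PE (W) = 51942.2 * 4.63 = 240492.386 W
Step 2 — PE (kW) = 240492.386 / 1000 ≈ 240.49 kW (5 s.f.)

240.49 kW


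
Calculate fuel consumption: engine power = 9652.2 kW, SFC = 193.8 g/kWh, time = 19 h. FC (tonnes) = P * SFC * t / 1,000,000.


Formula: FC (tonnes) = P * SFC * t / 1,000,000
Step 1 — P * SFC * t = 9652.2 * 193.8 * 19 = 35541330.84 g
Step 2 — FC (tonnes) = 35541330.84 / 1,000,000 ≈ 35.541 tonnes (5 s.f.)

35.541 tonnes


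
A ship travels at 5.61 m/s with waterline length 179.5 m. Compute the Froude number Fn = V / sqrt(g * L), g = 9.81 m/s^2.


Formula: Fn = V / sqrt(g * L)
Step 1 — g * L = 9.81 * 179.5 = 1760.895
Step 2 — sqrt(g * L) = sqrt(1760.895) = 41.963019
Step 3 — Fn = 5.61 / 41.963019 ≈ 0.13369 (5 s.f.)

0.13369


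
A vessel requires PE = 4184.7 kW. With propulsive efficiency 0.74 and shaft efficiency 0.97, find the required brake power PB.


Formula: PB = PE / (eta_D * eta_S)
Step 1 — combined efficiency = eta_D * eta_S = 0.74 * 0.97 = 0.7178
Step 2 — PB = 4184.7 / 0.7178 ≈ 5829.9 kW (5 s.f.)

5829.9 kW


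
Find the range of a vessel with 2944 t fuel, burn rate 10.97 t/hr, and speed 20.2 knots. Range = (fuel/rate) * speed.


Formula: endurance = fuel / rate; range = endurance * speed
Step 1 — endurance = 2944 / 10.97 = 268.3683 hours
Step 2 — range = 268.3683 * 20.2 ≈ 5421.0 nautical miles (5 s.f.)

5421.0 NM


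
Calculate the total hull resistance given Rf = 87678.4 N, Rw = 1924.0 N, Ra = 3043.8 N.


Formula: Rt = Rf + Rw + Ra
Substituting: Rt = 87678.4 + 1924.0 + 3043.8
Result: Rt = 92646.2 N

92646.2 N


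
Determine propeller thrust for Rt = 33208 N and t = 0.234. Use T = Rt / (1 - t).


Formula: T = Rt / (1 - t)
Step 1 — (1 - t) = 1 - 0.234 = 0.766
Step 2 — T = 33208 / 0.766 ≈ 43352 N (5 s.f.)

43352 N


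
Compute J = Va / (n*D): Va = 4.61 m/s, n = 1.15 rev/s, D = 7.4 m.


Formula: J = Va / (n * D)
Step 1 — n * D = 1.15 * 7.4 = 8.51
Step 2 — J = 4.61 / 8.51 ≈ 0.54172 (5 s.f.)

0.54172


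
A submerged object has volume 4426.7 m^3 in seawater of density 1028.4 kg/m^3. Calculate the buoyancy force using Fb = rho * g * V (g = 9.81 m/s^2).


Formula: Fb = rho * g * V
Substituting: Fb = 1028.4 * 9.81 * 4426.7
Intermediate: 1028.4 * 9.81 = 10088.604
Result: Fb = 10088.604 * 4426.7 ≈ 44659000 N (5 s.f.)

44659000 N


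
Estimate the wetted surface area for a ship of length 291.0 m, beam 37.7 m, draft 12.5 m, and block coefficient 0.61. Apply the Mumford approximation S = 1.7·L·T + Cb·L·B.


Formula: S = 1.7*L*T + V/T with V = Cb*L*B*T, i.e. S = L * (1.7*T + Cb*B)
Step 1 — 1.7*T = 1.7 * 12.5 = 21.25 m
Step 2 — Cb*B = 0.61 * 37.7 = 22.997 m
Step 3 — 1.7*T + Cb*B = 21.25 + 22.997 = 44.247 m
Step 4 — S = 291.0 * 44.247 ≈ 12876 m^2 (5 s.f.)

12876 m^2


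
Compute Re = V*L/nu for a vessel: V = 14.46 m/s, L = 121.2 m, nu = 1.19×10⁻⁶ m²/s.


Formula: Re = V * L / nu
Step 1 — V * L = 14.46 * 121.2 = 1752.552 m^2/s
Step 2 — Re = 1752.552 / 1.19e-6 = 1.47e+09

1.47e+09


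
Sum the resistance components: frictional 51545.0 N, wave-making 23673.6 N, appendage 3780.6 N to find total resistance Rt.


Formula: Rt = Rf + Rw + Ra
Substituting: Rt = 51545.0 + 23673.6 + 3780.6
Result: Rt = 78999.2 N

78999.2 N


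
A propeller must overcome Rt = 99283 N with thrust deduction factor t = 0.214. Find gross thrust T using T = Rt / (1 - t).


Formula: T = Rt / (1 - t)
Step 1 — (1 - t) = 1 - 0.214 = 0.786
Step 2 — T = 99283 / 0.786 ≈ 126310 N (5 s.f.)

126310 N


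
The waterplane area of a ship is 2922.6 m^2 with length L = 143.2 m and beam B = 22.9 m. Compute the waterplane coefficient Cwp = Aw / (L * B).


Formula: Cwp = Aw / (L * B)
Step 1 — L * B = 143.2 * 22.9 = 3279.28 m^2
Step 2 — Cwp = 2922.6 / 3279.28 ≈ 0.89123 (5 s.f.)

0.89123


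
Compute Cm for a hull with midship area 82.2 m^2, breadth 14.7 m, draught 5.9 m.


Formula: Cm = Am / (B * T)
Step 1 — B * T = 14.7 * 5.9 = 86.73 m^2
Step 2 — Cm = 82.2 / 86.73 ≈ 0.94777 (5 s.f.)

0.94777


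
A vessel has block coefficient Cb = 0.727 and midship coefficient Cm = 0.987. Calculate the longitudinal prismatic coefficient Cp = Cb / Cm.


Formula: Cp = Cb / Cm
Substituting: Cp = 0.727 / 0.987
Result: Cp ≈ 0.73658 (5 s.f.)

0.73658


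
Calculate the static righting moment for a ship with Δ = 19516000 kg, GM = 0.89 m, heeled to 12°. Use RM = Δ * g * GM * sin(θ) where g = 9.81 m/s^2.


Formula: GZ = GM * sin(theta); RM = disp * g * GZ
Step 1 — GZ = 0.89 * sin(12°) = 0.89 * 0.207912 = 0.185042 m
Step 2 — RM = 19516000 * 9.81 * 0.185042 ≈ 35427000 N·m (5 s.f.)

35427000 N·m


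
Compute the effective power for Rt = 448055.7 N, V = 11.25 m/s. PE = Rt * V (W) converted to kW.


Formula: PE = Rt * V / 1000 (kW)
Step 1 — PE (W) = 448055.7 * 11.25 = 5040626.625 W
Step 2 — PE (kW) = 5040626.625 / 1000 ≈ 5040.6 kW (5 s.f.)

5040.6 kW


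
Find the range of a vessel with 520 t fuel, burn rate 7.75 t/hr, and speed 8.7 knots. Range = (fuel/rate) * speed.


Formula: endurance = fuel / rate; range = endurance * speed
Step 1 — endurance = 520 / 7.75 = 67.0968 hours
Step 2 — range = 67.0968 * 8.7 ≈ 583.74 nautical miles (5 s.f.)

583.74 NM


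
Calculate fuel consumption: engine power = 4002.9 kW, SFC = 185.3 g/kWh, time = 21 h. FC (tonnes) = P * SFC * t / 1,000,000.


Formula: FC (tonnes) = P * SFC * t / 1,000,000
Step 1 — P * SFC * t = 4002.9 * 185.3 * 21 = 15576484.77 g
Step 2 — FC (tonnes) = 15576484.77 / 1,000,000 ≈ 15.576 tonnes (5 s.f.)

15.576 tonnes


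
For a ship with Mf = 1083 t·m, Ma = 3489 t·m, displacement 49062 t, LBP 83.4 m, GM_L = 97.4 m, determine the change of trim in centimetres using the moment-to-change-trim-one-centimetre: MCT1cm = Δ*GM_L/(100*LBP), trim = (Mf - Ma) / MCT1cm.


Formula: net trimming moment = Mf - Ma; MCT1cm = Δ*GM_L/(100*LBP); trim = net moment / MCT1cm
Step 1 — net trimming moment = 1083 - 3489 = -2406 t·m
Step 2 — MCT1cm = 49062 * 97.4 / (100 * 83.4) = 572.9783 t·m/cm
Step 3 — trim = -2406 / 572.9783 ≈ -4.1991 cm (5 s.f.)

-4.1991 cm


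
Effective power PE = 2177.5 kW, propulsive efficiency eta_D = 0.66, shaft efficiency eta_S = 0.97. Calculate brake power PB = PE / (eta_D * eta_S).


Formula: PB = PE / (eta_D * eta_S)
Step 1 — combined efficiency = eta_D * eta_S = 0.66 * 0.97 = 0.6402
Step 2 — PB = 2177.5 / 0.6402 ≈ 3401.3 kW (5 s.f.)

3401.3 kW


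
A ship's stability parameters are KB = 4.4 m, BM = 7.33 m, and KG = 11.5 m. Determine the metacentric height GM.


Formula: GM = KB + BM - KG
Step 1 — KM = KB + BM = 4.4 + 7.33 = 11.73 m
Step 2 — GM = KM - KG = 11.73 - 11.5 = 0.23 m

0.23 m


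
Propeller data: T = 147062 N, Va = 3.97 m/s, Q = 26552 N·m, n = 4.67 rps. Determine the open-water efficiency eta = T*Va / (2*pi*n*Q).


Formula: eta = T * Va / (2 * pi * n * Q)
Step 1 — numerator = T * Va = 147062 * 3.97 = 583836.14
Step 2 — 2 * pi * n = 2 * pi * 4.67 = 29.342475
Step 3 — denominator = 29.342475 * 26552 = 779101.4
Step 4 — eta = 583836.14 / 779101.4 ≈ 0.74937 (5 s.f.)

0.74937


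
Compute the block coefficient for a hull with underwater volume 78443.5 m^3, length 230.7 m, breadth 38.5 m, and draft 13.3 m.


Formula: Cb = V / (L * B * T)
Step 1 — L * B * T = 230.7 * 38.5 * 13.3 = 118129.935 m^3
Step 2 — Cb = 78443.5 / 118129.935 ≈ 0.66404 (5 s.f.)

0.66404


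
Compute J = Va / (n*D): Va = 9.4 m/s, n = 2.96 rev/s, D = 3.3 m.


Formula: J = Va / (n * D)
Step 1 — n * D = 2.96 * 3.3 = 9.768
Step 2 — J = 9.4 / 9.768 ≈ 0.96233 (5 s.f.)

0.96233


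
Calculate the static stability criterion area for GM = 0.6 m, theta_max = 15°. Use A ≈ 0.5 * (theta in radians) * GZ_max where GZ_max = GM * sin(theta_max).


Formula: GZ_max = GM * sin(theta); Area = 0.5 * theta_rad * GZ_max
Step 1 — GZ_max = 0.6 * sin(15°) = 0.6 * 0.258819 = 0.155291 m
Step 2 — theta_rad = 15 * pi/180 = 0.261799 rad
Step 3 — Area = 0.5 * 0.261799 * 0.155291 ≈ 0.020328 m·rad (5 s.f.)

0.020328 m·rad


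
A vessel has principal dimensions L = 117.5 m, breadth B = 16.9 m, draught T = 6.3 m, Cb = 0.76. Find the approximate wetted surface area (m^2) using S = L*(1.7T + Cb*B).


Formula: S = 1.7*L*T + V/T with V = Cb*L*B*T, i.e. S = L * (1.7*T + Cb*B)
Step 1 — 1.7*T = 1.7 * 6.3 = 10.71 m
Step 2 — Cb*B = 0.76 * 16.9 = 12.844 m
Step 3 — 1.7*T + Cb*B = 10.71 + 12.844 = 23.554 m
Step 4 — S = 117.5 * 23.554 ≈ 2767.6 m^2 (5 s.f.)

2767.6 m^2


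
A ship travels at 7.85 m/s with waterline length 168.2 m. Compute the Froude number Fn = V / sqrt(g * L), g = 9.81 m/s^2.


Formula: Fn = V / sqrt(g * L)
Step 1 — g * L = 9.81 * 168.2 = 1650.042
Step 2 — sqrt(g * L) = sqrt(1650.042) = 40.620709
Step 3 — Fn = 7.85 / 40.620709 ≈ 0.19325 (5 s.f.)

0.19325


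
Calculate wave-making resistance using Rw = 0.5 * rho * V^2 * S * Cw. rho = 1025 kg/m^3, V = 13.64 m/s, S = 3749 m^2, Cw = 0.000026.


Formula: Rw = 0.5 * rho * V^2 * S * Cw
Step 1 — V^2 = 13.64^2 = 186.0496
Step 2 — 0.5 * rho * V^2 = 0.5 * 1025 * 186.0496 = 95350.42
Step 3 — Rw = 95350.42 * 3749 * 0.000026 ≈ 9294.2 N (5 s.f.)

9294.2 N


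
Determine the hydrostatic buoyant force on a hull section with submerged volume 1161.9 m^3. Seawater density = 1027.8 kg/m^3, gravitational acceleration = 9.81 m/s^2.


Formula: Fb = rho * g * V
Substituting: Fb = 1027.8 * 9.81 * 1161.9
Intermediate: 1027.8 * 9.81 = 10082.718
Result: Fb = 10082.718 * 1161.9 ≈ 11715000 N (5 s.f.)

11715000 N


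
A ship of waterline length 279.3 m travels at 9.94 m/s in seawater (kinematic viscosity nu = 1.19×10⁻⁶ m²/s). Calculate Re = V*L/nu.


Formula: Re = V * L / nu
Step 1 — V * L = 9.94 * 279.3 = 2776.242 m^2/s
Step 2 — Re = 2776.242 / 1.19e-6 = 2.33e+09

2.33e+09


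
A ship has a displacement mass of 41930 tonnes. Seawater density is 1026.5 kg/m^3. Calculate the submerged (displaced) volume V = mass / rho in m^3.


Formula: V = mass / rho
Step 1 — convert tonnes to kg: 41930 t * 1000 = 41930000 kg
Step 2 — V = 41930000 / 1026.5 ≈ 40848 m^3 (5 s.f.)

40848 m^3


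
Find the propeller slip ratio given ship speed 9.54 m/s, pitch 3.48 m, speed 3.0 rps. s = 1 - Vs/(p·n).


Formula: s = 1 - Vs / (p * n)
Step 1 — p * n = 3.48 * 3.0 = 10.44
Step 2 — Vs / (p*n) = 9.54 / 10.44 = 0.913793 (6 d.p.)
Step 3 — s = 1 - 0.913793 = 0.086207

0.086207


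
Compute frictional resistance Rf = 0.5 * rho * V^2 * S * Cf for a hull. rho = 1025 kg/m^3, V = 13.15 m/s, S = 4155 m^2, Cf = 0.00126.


Formula: Rf = 0.5 * rho * V^2 * S * Cf
Step 1 — V^2 = 13.15^2 = 172.9225
Step 2 — 0.5 * rho * V^2 = 0.5 * 1025 * 172.9225 = 88622.78125
Step 3 — Rf = 88622.78125 * 4155 * 0.00126 ≈ 463970 N (5 s.f.)

463970 N


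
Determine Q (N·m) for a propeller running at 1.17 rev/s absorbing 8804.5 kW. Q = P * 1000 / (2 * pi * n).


Formula: Q = P_W / (2 * pi * n)
Step 1 — P_W = 8804.5 kW * 1000 = 8804500.0 W
Step 2 — 2 * pi * n = 2 * pi * 1.17 = 7.351327
Step 3 — Q = 8804500.0 / 7.351327 ≈ 1197700 N·m (5 s.f.)

1197700 N·m


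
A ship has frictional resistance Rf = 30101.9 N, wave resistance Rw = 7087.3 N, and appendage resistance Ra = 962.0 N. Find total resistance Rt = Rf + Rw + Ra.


Formula: Rt = Rf + Rw + Ra
Substituting: Rt = 30101.9 + 7087.3 + 962.0
Result: Rt = 38151.2 N

38151.2 N


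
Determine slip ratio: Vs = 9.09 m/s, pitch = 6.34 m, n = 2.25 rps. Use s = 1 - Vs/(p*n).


Formula: s = 1 - Vs / (p * n)
Step 1 — p * n = 6.34 * 2.25 = 14.265
Step 2 — Vs / (p*n) = 9.09 / 14.265 = 0.637224 (6 d.p.)
Step 3 — s = 1 - 0.637224 = 0.362776

0.362776


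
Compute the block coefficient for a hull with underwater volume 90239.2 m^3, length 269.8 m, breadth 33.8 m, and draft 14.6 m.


Formula: Cb = V / (L * B * T)
Step 1 — L * B * T = 269.8 * 33.8 * 14.6 = 133140.904 m^3
Step 2 — Cb = 90239.2 / 133140.904 ≈ 0.67777 (5 s.f.)

0.67777


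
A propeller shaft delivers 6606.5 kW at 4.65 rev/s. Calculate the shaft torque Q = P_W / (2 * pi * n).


Formula: Q = P_W / (2 * pi * n)
Step 1 — P_W = 6606.5 kW * 1000 = 6606500.0 W
Step 2 — 2 * pi * n = 2 * pi * 4.65 = 29.216812
Step 3 — Q = 6606500.0 / 29.216812 ≈ 226120 N·m (5 s.f.)

226120 N·m


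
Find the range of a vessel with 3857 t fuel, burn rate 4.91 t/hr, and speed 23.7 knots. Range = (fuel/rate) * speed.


Formula: endurance = fuel / rate; range = endurance * speed
Step 1 — endurance = 3857 / 4.91 = 785.5397 hours
Step 2 — range = 785.5397 * 23.7 ≈ 18617 nautical miles (5 s.f.)

18617 NM


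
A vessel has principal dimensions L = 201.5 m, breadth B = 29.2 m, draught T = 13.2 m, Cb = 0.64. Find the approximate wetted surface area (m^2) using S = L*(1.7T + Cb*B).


Formula: S = 1.7*L*T + V/T with V = Cb*L*B*T, i.e. S = L * (1.7*T + Cb*B)
Step 1 — 1.7*T = 1.7 * 13.2 = 22.44 m
Step 2 — Cb*B = 0.64 * 29.2 = 18.688 m
Step 3 — 1.7*T + Cb*B = 22.44 + 18.688 = 41.128 m
Step 4 — S = 201.5 * 41.128 ≈ 8287.3 m^2 (5 s.f.)

8287.3 m^2


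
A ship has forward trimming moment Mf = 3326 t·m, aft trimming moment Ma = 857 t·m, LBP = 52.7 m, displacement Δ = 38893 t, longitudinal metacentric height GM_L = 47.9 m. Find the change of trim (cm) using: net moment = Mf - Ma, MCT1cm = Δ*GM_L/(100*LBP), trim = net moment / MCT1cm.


Formula: net trimming moment = Mf - Ma; MCT1cm = Δ*GM_L/(100*LBP); trim = net moment / MCT1cm
Step 1 — net trimming moment = 3326 - 857 = 2469 t·m
Step 2 — MCT1cm = 38893 * 47.9 / (100 * 52.7) = 353.5056 t·m/cm
Step 3 — trim = 2469 / 353.5056 ≈ 6.9843 cm (5 s.f.)

6.9843 cm


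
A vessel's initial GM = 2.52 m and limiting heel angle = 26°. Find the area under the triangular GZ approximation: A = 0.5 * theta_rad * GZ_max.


Formula: GZ_max = GM * sin(theta); Area = 0.5 * theta_rad * GZ_max
Step 1 — GZ_max = 2.52 * sin(26°) = 2.52 * 0.438371 = 1.104695 m
Step 2 — theta_rad = 26 * pi/180 = 0.453786 rad
Step 3 — Area = 0.5 * 0.453786 * 1.104695 ≈ 0.25065 m·rad (5 s.f.)

0.25065 m·rad


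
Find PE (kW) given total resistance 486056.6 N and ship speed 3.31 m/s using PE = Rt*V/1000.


Formula: PE = Rt * V / 1000 (kW)
Step 1 — PE (W) = 486056.6 * 3.31 = 1608847.346 W
Step 2 — PE (kW) = 1608847.346 / 1000 ≈ 1608.8 kW (5 s.f.)

1608.8 kW


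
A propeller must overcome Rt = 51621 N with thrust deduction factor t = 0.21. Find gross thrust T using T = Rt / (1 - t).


Formula: T = Rt / (1 - t)
Step 1 — (1 - t) = 1 - 0.21 = 0.79
Step 2 — T = 51621 / 0.79 ≈ 65343 N (5 s.f.)

65343 N


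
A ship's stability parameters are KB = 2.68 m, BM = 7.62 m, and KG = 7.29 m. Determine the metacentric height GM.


Formula: GM = KB + BM - KG
Step 1 — KM = KB + BM = 2.68 + 7.62 = 10.3 m
Step 2 — GM = KM - KG = 10.3 - 7.29 = 3.01 m

3.01 m


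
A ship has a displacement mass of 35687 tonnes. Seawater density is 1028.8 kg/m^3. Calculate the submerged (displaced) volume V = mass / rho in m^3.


Formula: V = mass / rho
Step 1 — convert tonnes to kg: 35687 t * 1000 = 35687000 kg
Step 2 — V = 35687000 / 1028.8 ≈ 34688 m^3 (5 s.f.)

34688 m^3


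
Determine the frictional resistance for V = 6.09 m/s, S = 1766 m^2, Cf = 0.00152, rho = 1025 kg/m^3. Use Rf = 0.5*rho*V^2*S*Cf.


Formula: Rf = 0.5 * rho * V^2 * S * Cf
Step 1 — V^2 = 6.09^2 = 37.0881
Step 2 — 0.5 * rho * V^2 = 0.5 * 1025 * 37.0881 = 19007.65125
Step 3 — Rf = 19007.65125 * 1766 * 0.00152 ≈ 51023 N (5 s.f.)

51023 N


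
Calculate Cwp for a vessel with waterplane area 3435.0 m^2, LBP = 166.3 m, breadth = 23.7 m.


Formula: Cwp = Aw / (L * B)
Step 1 — L * B = 166.3 * 23.7 = 3941.31 m^2
Step 2 — Cwp = 3435.0 / 3941.31 ≈ 0.87154 (5 s.f.)

0.87154


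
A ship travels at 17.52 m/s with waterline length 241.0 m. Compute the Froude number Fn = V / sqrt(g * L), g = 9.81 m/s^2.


Formula: Fn = V / sqrt(g * L)
Step 1 — g * L = 9.81 * 241.0 = 2364.21
Step 2 — sqrt(g * L) = sqrt(2364.21) = 48.623143
Step 3 — Fn = 17.52 / 48.623143 ≈ 0.36032 (5 s.f.)

0.36032


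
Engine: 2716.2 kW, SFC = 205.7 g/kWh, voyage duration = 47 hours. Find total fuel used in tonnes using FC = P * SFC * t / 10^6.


Formula: FC (tonnes) = P * SFC * t / 1,000,000
Step 1 — P * SFC * t = 2716.2 * 205.7 * 47 = 26259949.98 g
Step 2 — FC (tonnes) = 26259949.98 / 1,000,000 ≈ 26.260 tonnes (5 s.f.)

26.260 tonnes


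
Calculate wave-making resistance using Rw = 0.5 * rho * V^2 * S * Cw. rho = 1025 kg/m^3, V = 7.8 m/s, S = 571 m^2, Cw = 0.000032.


Formula: Rw = 0.5 * rho * V^2 * S * Cw
Step 1 — V^2 = 7.8^2 = 60.84
Step 2 — 0.5 * rho * V^2 = 0.5 * 1025 * 60.84 = 31180.5
Step 3 — Rw = 31180.5 * 571 * 0.000032 ≈ 569.73 N (5 s.f.)

569.73 N


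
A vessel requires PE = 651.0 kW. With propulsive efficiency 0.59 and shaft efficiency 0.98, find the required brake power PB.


Formula: PB = PE / (eta_D * eta_S)
Step 1 — combined efficiency = eta_D * eta_S = 0.59 * 0.98 = 0.5782
Step 2 — PB = 651.0 / 0.5782 ≈ 1125.9 kW (5 s.f.)

1125.9 kW


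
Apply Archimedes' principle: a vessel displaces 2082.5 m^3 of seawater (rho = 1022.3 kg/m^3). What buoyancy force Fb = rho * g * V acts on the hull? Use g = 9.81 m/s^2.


Formula: Fb = rho * g * V
Substituting: Fb = 1022.3 * 9.81 * 2082.5
Intermediate: 1022.3 * 9.81 = 10028.763
Result: Fb = 10028.763 * 2082.5 ≈ 20885000 N (5 s.f.)

20885000 N


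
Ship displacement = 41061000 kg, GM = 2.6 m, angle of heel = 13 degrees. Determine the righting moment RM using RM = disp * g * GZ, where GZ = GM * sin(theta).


Formula: GZ = GM * sin(theta); RM = disp * g * GZ
Step 1 — GZ = 2.6 * sin(13°) = 2.6 * 0.224951 = 0.584873 m
Step 2 — RM = 41061000 * 9.81 * 0.584873 ≈ 235590000 N·m (5 s.f.)

235590000 N·m


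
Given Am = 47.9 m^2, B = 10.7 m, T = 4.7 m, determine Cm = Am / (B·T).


Formula: Cm = Am / (B * T)
Step 1 — B * T = 10.7 * 4.7 = 50.29 m^2
Step 2 — Cm = 47.9 / 50.29 ≈ 0.95248 (5 s.f.)

0.95248


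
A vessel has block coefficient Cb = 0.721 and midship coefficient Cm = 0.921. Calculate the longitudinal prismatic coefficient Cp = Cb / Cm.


Formula: Cp = Cb / Cm
Substituting: Cp = 0.721 / 0.921
Result: Cp ≈ 0.78284 (5 s.f.)

0.78284


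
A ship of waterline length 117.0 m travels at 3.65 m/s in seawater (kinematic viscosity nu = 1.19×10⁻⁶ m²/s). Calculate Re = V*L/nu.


Formula: Re = V * L / nu
Step 1 — V * L = 3.65 * 117.0 = 427.05 m^2/s
Step 2 — Re = 427.05 / 1.19e-6 = 3.59e+08

3.59e+08


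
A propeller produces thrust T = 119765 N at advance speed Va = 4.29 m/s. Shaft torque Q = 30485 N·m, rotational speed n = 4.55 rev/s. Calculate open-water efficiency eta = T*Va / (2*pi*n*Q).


Formula: eta = T * Va / (2 * pi * n * Q)
Step 1 — numerator = T * Va = 119765 * 4.29 = 513791.85
Step 2 — 2 * pi * n = 2 * pi * 4.55 = 28.588493
Step 3 — denominator = 28.588493 * 30485 = 871520.21
Step 4 — eta = 513791.85 / 871520.21 ≈ 0.58954 (5 s.f.)

0.58954


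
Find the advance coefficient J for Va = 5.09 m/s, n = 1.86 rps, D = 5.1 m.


Formula: J = Va / (n * D)
Step 1 — n * D = 1.86 * 5.1 = 9.486
Step 2 — J = 5.09 / 9.486 ≈ 0.53658 (5 s.f.)

0.53658


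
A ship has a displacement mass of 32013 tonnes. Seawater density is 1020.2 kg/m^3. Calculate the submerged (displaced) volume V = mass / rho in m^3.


Formula: V = mass / rho
Step 1 — convert tonnes to kg: 32013 t * 1000 = 32013000 kg
Step 2 — V = 32013000 / 1020.2 ≈ 31379 m^3 (5 s.f.)

31379 m^3


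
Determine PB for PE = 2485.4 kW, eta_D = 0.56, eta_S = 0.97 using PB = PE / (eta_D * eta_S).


Formula: PB = PE / (eta_D * eta_S)
Step 1 — combined efficiency = eta_D * eta_S = 0.56 * 0.97 = 0.5432
Step 2 — PB = 2485.4 / 0.5432 ≈ 4575.5 kW (5 s.f.)

4575.5 kW


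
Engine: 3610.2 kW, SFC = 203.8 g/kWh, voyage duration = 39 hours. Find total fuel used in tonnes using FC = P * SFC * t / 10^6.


Formula: FC (tonnes) = P * SFC * t / 1,000,000
Step 1 — P * SFC * t = 3610.2 * 203.8 * 39 = 28694591.64 g
Step 2 — FC (tonnes) = 28694591.64 / 1,000,000 ≈ 28.695 tonnes (5 s.f.)

28.695 tonnes


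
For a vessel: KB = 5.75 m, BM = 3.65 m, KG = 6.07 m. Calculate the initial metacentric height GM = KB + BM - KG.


Formula: GM = KB + BM - KG
Step 1 — KM = KB + BM = 5.75 + 3.65 = 9.4 m
Step 2 — GM = KM - KG = 9.4 - 6.07 = 3.33 m

3.33 m


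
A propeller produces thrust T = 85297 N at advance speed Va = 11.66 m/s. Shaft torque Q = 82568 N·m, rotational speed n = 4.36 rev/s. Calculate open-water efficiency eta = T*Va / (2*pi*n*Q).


Formula: eta = T * Va / (2 * pi * n * Q)
Step 1 — numerator = T * Va = 85297 * 11.66 = 994563.02
Step 2 — 2 * pi * n = 2 * pi * 4.36 = 27.394688
Step 3 — denominator = 27.394688 * 82568 = 2261924.6
Step 4 — eta = 994563.02 / 2261924.6 ≈ 0.43970 (5 s.f.)

0.43970


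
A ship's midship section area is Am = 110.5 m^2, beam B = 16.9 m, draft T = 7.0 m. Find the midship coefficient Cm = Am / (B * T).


Formula: Cm = Am / (B * T)
Step 1 — B * T = 16.9 * 7.0 = 118.3 m^2
Step 2 — Cm = 110.5 / 118.3 ≈ 0.93407 (5 s.f.)

0.93407


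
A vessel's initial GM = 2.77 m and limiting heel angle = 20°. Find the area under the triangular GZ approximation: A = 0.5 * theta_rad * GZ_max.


Formula: GZ_max = GM * sin(theta); Area = 0.5 * theta_rad * GZ_max
Step 1 — GZ_max = 2.77 * sin(20°) = 2.77 * 0.34202 = 0.947395 m
Step 2 — theta_rad = 20 * pi/180 = 0.349066 rad
Step 3 — Area = 0.5 * 0.349066 * 0.947395 ≈ 0.16535 m·rad (5 s.f.)

0.16535 m·rad


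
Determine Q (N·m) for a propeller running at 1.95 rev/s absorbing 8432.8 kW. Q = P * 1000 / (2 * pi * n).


Formula: Q = P_W / (2 * pi * n)
Step 1 — P_W = 8432.8 kW * 1000 = 8432800.0 W
Step 2 — 2 * pi * n = 2 * pi * 1.95 = 12.252211
Step 3 — Q = 8432800.0 / 12.252211 ≈ 688270 N·m (5 s.f.)

688270 N·m


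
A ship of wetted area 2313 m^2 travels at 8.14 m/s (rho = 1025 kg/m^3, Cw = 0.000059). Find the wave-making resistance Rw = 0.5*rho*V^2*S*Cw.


Formula: Rw = 0.5 * rho * V^2 * S * Cw
Step 1 — V^2 = 8.14^2 = 66.2596
Step 2 — 0.5 * rho * V^2 = 0.5 * 1025 * 66.2596 = 33958.045
Step 3 — Rw = 33958.045 * 2313 * 0.000059 ≈ 4634.2 N (5 s.f.)

4634.2 N


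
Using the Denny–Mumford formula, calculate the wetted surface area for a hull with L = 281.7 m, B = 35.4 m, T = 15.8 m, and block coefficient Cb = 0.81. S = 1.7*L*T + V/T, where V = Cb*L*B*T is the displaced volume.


Formula: S = 1.7*L*T + V/T with V = Cb*L*B*T, i.e. S = L * (1.7*T + Cb*B)
Step 1 — 1.7*T = 1.7 * 15.8 = 26.86 m
Step 2 — Cb*B = 0.81 * 35.4 = 28.674 m
Step 3 — 1.7*T + Cb*B = 26.86 + 28.674 = 55.534 m
Step 4 — S = 281.7 * 55.534 ≈ 15644 m^2 (5 s.f.)

15644 m^2


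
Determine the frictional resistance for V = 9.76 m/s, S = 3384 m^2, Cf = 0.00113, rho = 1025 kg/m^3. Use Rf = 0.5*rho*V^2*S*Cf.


Formula: Rf = 0.5 * rho * V^2 * S * Cf
Step 1 — V^2 = 9.76^2 = 95.2576
Step 2 — 0.5 * rho * V^2 = 0.5 * 1025 * 95.2576 = 48819.52
Step 3 — Rf = 48819.52 * 3384 * 0.00113 ≈ 186680 N (5 s.f.)

186680 N


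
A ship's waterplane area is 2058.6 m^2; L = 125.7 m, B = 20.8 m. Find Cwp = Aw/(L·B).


Formula: Cwp = Aw / (L * B)
Step 1 — L * B = 125.7 * 20.8 = 2614.56 m^2
Step 2 — Cwp = 2058.6 / 2614.56 ≈ 0.78736 (5 s.f.)

0.78736


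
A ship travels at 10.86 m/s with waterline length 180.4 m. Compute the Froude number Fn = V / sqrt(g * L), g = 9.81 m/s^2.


Formula: Fn = V / sqrt(g * L)
Step 1 — g * L = 9.81 * 180.4 = 1769.724
Step 2 — sqrt(g * L) = sqrt(1769.724) = 42.068088
Step 3 — Fn = 10.86 / 42.068088 ≈ 0.25815 (5 s.f.)

0.25815


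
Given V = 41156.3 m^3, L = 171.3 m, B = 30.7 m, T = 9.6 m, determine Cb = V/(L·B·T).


Formula: Cb = V / (L * B * T)
Step 1 — L * B * T = 171.3 * 30.7 * 9.6 = 50485.536 m^3
Step 2 — Cb = 41156.3 / 50485.536 ≈ 0.81521 (5 s.f.)

0.81521


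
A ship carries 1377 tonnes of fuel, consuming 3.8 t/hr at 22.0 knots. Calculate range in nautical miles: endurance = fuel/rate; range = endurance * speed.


Formula: endurance = fuel / rate; range = endurance * speed
Step 1 — endurance = 1377 / 3.8 = 362.3684 hours
Step 2 — range = 362.3684 * 22.0 ≈ 7972.1 nautical miles (5 s.f.)

7972.1 NM


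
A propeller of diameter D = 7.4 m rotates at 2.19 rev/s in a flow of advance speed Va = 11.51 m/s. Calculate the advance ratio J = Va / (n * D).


Formula: J = Va / (n * D)
Step 1 — n * D = 2.19 * 7.4 = 16.206
Step 2 — J = 11.51 / 16.206 ≈ 0.71023 (5 s.f.)

0.71023


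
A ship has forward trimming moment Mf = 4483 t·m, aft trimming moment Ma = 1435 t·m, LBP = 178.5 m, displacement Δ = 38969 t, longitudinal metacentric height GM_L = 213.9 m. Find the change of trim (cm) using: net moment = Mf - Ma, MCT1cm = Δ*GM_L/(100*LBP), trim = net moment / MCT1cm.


Formula: net trimming moment = Mf - Ma; MCT1cm = Δ*GM_L/(100*LBP); trim = net moment / MCT1cm
Step 1 — net trimming moment = 4483 - 1435 = 3048 t·m
Step 2 — MCT1cm = 38969 * 213.9 / (100 * 178.5) = 466.9731 t·m/cm
Step 3 — trim = 3048 / 466.9731 ≈ 6.5271 cm (5 s.f.)

6.5271 cm


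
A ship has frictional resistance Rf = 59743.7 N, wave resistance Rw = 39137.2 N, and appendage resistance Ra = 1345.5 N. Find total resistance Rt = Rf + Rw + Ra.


Formula: Rt = Rf + Rw + Ra
Substituting: Rt = 59743.7 + 39137.2 + 1345.5
Result: Rt = 100226.4 N

100226.4 N


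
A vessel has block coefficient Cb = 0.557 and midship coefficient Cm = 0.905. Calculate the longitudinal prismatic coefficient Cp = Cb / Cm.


Formula: Cp = Cb / Cm
Substituting: Cp = 0.557 / 0.905
Result: Cp ≈ 0.61547 (5 s.f.)

0.61547
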